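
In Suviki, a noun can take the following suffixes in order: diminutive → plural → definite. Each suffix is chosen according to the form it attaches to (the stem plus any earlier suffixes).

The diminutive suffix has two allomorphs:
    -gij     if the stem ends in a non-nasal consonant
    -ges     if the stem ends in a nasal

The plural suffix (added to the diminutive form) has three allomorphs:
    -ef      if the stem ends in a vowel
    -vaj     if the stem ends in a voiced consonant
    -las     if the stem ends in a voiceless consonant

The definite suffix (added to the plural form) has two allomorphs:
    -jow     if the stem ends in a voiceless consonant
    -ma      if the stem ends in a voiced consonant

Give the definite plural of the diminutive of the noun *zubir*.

zubirgijvajma

Since the final consonant of *zubir* is /r/ (non-nasal), it takes -gij, giving *zubirgij*.
The diminutive form *zubirgij*: final sound = /j/, a voiced consonant → -vaj → *zubirgijvaj*.
The plural form *zubirgijvaj*: final consonant = /j/, voiced → -ma → *zubirgijvajma*.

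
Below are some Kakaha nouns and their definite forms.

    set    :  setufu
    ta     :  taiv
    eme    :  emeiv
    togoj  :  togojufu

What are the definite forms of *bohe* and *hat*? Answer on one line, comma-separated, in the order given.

Looking at the final sound of each stem: -ufu when the stem ends in a consonant (*set*, *togoj*); -iv when the stem ends in a vowel (*ta*, *eme*).
*bohe* — final sound /e/ (a vowel) → -iv → *boheiv*.
The final sound of *hat* is /t/, which is a consonant, so the suffix is -ufu, giving *hatufu*.

boheiv, hatufu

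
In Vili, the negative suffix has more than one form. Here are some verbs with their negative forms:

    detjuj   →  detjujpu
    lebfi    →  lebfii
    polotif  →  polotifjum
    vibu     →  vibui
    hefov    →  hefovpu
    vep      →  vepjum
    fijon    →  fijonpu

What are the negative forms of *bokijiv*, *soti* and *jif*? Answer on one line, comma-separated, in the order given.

The alternation tracks the final sound of the stem — -jum when the stem ends in a voiceless consonant (*polotif*, *vep*); -pu when the stem ends in a voiced consonant (*detjuj*, *hefov*, *fijon*); -i when the stem ends in a vowel (*lebfi*, *vibu*).
Since the final sound of *bokijiv* is /v/ (a voiced consonant), it takes -pu, giving *bokijivpu*.
The final sound of *soti* is /i/, which is a vowel, so the suffix is -i, giving *sotii*.
*jif* — final sound /f/ (a voiceless consonant) → -jum → *jifjum*.

bokijivpu, sotii, jifjum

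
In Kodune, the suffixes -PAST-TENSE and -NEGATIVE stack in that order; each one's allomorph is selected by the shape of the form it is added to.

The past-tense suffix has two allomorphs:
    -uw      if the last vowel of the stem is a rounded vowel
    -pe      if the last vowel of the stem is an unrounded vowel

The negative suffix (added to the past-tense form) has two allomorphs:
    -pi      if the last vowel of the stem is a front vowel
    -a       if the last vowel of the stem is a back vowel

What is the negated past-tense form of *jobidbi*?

Since the last vowel of *jobidbi* is /i/ (an unrounded vowel), it takes -pe, giving *jobidbipe*.
Since the last vowel of the past-tense form *jobidbipe* is /e/ (a front vowel), it takes -pi, giving *jobidbipepi*.

jobidbipepi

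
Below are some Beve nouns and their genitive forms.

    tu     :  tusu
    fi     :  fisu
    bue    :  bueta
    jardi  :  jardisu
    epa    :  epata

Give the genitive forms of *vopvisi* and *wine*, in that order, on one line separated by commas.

vopvisisu, wineta

The pattern is height harmony: -su when the last vowel of the stem is a high vowel (*tu*, *fi*, *jardi*); -ta when the last vowel of the stem is a non-high vowel (*bue*, *epa*).
*vopvisi* — last vowel /i/ (a high vowel) → -su → *vopvisisu*.
*wine*: last vowel = /e/, a non-high vowel → -ta → *wineta*.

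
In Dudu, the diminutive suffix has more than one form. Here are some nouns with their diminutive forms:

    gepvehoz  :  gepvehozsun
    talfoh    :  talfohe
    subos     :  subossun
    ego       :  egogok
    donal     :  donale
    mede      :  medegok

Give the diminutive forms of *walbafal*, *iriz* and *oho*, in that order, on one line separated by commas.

walbafale, irizsun, ohogok

The alternation tracks the final sound of the stem — -sun when the stem ends in a sibilant (*gepvehoz*, *subos*); -e when the stem ends in a non-sibilant consonant (*talfoh*, *donal*); -gok when the stem ends in a vowel (*ego*, *mede*).
Since the final sound of *walbafal* is /l/ (a non-sibilant consonant), it takes -e, giving *walbafale*.
Since the final sound of *iriz* is /z/ (a sibilant), it takes -sun, giving *irizsun*.
*oho* — final sound /o/ (a vowel) → -gok → *ohogok*.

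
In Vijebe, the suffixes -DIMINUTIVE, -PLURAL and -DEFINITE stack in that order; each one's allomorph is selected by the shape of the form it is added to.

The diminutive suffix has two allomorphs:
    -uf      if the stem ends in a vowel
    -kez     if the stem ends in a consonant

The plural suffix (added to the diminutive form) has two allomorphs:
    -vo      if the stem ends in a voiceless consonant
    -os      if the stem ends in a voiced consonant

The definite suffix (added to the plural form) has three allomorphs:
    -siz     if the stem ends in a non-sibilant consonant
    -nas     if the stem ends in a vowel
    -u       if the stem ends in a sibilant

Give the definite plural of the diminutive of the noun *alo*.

*alo*: final sound = /o/, a vowel → -uf → *alouf*.
The diminutive form *alouf* — final consonant /f/ (voiceless) → -vo → *aloufvo*.
Since the final sound of the plural form *aloufvo* is /o/ (a vowel), it takes -nas, giving *aloufvonas*.

aloufvonas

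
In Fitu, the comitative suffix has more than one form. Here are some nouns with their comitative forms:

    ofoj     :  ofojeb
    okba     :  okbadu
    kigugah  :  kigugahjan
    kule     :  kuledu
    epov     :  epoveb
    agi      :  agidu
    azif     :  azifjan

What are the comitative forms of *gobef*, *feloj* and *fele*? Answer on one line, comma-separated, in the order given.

gobefjan, felojeb, feledu

The pattern is voicing of the final sound: -jan when the stem ends in a voiceless consonant (*kigugah*, *azif*); -eb when the stem ends in a voiced consonant (*ofoj*, *epov*); -du when the stem ends in a vowel (*okba*, *kule*, *agi*).
The final sound of *gobef* is /f/, which is a voiceless consonant, so the suffix is -jan, giving *gobefjan*.
*feloj*: final sound = /j/, a voiced consonant → -eb → *felojeb*.
*fele*: final sound = /e/, a vowel → -du → *feledu*.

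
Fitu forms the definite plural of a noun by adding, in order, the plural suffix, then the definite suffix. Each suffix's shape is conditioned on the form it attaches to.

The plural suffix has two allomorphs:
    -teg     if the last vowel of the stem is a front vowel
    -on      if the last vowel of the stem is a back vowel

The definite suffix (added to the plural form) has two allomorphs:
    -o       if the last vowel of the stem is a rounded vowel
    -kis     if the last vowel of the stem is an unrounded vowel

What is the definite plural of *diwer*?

diwertegkis

*diwer*: last vowel = /e/, a front vowel → -teg → *diwerteg*.
Since the last vowel of the plural form *diwerteg* is /e/ (an unrounded vowel), it takes -kis, giving *diwertegkis*.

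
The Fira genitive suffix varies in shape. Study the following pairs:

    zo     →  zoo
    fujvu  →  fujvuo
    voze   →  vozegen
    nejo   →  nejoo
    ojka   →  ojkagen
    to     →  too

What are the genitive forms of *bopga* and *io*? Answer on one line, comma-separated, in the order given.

bopgagen, ioo

The suffix is conditioned by the last vowel: -o when the last vowel of the stem is a rounded vowel (*zo*, *fujvu*, *nejo*, *to*); -gen when the last vowel of the stem is an unrounded vowel (*voze*, *ojka*).
Since the last vowel of *bopga* is /a/ (an unrounded vowel), it takes -gen, giving *bopgagen*.
The last vowel of *io* is /o/, which is a rounded vowel, so the suffix is -o, giving *ioo*.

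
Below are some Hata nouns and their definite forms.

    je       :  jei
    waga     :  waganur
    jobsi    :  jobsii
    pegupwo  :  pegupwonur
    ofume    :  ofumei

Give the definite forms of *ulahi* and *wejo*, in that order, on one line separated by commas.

Looking at the last vowel of each stem: -i when the last vowel of the stem is a front vowel (*je*, *jobsi*, *ofume*); -nur when the last vowel of the stem is a back vowel (*waga*, *pegupwo*).
*ulahi*: last vowel = /i/, a front vowel → -i → *ulahii*.
*wejo*: last vowel = /o/, a back vowel → -nur → *wejonur*.

ulahii, wejonur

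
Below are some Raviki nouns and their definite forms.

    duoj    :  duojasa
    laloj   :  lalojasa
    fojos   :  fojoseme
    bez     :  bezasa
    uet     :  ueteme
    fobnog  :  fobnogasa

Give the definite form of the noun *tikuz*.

The pattern is voicing of the final consonant: -eme when the stem ends in a voiceless consonant (*fojos*, *uet*); -asa when the stem ends in a voiced consonant (*duoj*, *laloj*, *bez*, *fobnog*).
Since the final consonant of *tikuz* is /z/ (voiced), it takes -asa, giving *tikuzasa*.

tikuzasa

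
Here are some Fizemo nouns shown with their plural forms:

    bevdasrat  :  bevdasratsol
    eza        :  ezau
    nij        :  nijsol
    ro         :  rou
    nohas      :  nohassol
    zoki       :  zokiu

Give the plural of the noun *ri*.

riu

The alternation tracks the final sound of the stem — -sol when the stem ends in a consonant (*bevdasrat*, *nij*, *nohas*); -u when the stem ends in a vowel (*eza*, *ro*, *zoki*).
The final sound of *ri* is /i/, which is a vowel, so the suffix is -u, giving *riu*.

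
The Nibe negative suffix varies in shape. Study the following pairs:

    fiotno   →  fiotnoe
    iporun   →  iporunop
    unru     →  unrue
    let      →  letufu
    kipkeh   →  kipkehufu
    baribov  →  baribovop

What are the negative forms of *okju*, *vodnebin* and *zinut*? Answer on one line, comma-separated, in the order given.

okjue, vodnebinop, zinutufu

The alternation tracks the final sound of the stem — -ufu when the stem ends in a voiceless consonant (*let*, *kipkeh*); -op when the stem ends in a voiced consonant (*iporun*, *baribov*); -e when the stem ends in a vowel (*fiotno*, *unru*).
*okju*: final sound = /u/, a vowel → -e → *okjue*.
*vodnebin* — final sound /n/ (a voiced consonant) → -op → *vodnebinop*.
Since the final sound of *zinut* is /t/ (a voiceless consonant), it takes -ufu, giving *zinutufu*.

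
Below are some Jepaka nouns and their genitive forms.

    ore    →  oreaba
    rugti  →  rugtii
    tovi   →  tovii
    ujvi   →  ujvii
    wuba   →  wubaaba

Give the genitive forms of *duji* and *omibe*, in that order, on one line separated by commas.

dujii, omibeaba

The pattern is height harmony: -i when the last vowel of the stem is a high vowel (*rugti*, *tovi*, *ujvi*); -aba when the last vowel of the stem is a non-high vowel (*ore*, *wuba*).
Since the last vowel of *duji* is /i/ (a high vowel), it takes -i, giving *dujii*.
Since the last vowel of *omibe* is /e/ (a non-high vowel), it takes -aba, giving *omibeaba*.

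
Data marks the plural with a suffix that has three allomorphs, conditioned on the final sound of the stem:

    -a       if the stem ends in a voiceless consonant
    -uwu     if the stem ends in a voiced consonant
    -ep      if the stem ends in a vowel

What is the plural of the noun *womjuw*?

womjuwuwu

Since the final sound of *womjuw* is /w/ (a voiced consonant), it takes -uwu, giving *womjuwuwu*.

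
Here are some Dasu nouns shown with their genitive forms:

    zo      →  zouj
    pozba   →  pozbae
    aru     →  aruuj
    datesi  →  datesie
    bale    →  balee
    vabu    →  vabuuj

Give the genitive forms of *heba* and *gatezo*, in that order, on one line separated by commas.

The alternation tracks the last vowel of the stem — -uj when the last vowel of the stem is a rounded vowel (*zo*, *aru*, *vabu*); -e when the last vowel of the stem is an unrounded vowel (*pozba*, *datesi*, *bale*).
Since the last vowel of *heba* is /a/ (an unrounded vowel), it takes -e, giving *hebae*.
*gatezo*: last vowel = /o/, a rounded vowel → -uj → *gatezouj*.

hebae, gatezouj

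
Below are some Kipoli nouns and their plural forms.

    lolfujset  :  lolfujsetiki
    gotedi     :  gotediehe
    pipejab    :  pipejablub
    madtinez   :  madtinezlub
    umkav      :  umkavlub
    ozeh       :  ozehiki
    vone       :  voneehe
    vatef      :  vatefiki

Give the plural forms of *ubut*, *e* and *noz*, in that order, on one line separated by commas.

The pattern is voicing of the final sound: -iki when the stem ends in a voiceless consonant (*lolfujset*, *ozeh*, *vatef*); -lub when the stem ends in a voiced consonant (*pipejab*, *madtinez*, *umkav*); -ehe when the stem ends in a vowel (*gotedi*, *vone*).
*ubut*: final sound = /t/, a voiceless consonant → -iki → *ubutiki*.
Since the final sound of *e* is /e/ (a vowel), it takes -ehe, giving *eehe*.
Since the final sound of *noz* is /z/ (a voiced consonant), it takes -lub, giving *nozlub*.

ubutiki, eehe, nozlub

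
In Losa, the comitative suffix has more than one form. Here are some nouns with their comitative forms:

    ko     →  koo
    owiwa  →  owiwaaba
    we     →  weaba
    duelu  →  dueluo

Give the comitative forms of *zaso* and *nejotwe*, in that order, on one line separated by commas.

Looking at the last vowel of each stem: -o when the last vowel of the stem is a rounded vowel (*ko*, *duelu*); -aba when the last vowel of the stem is an unrounded vowel (*owiwa*, *we*).
*zaso* — last vowel /o/ (a rounded vowel) → -o → *zasoo*.
Since the last vowel of *nejotwe* is /e/ (an unrounded vowel), it takes -aba, giving *nejotweaba*.

zasoo, nejotweaba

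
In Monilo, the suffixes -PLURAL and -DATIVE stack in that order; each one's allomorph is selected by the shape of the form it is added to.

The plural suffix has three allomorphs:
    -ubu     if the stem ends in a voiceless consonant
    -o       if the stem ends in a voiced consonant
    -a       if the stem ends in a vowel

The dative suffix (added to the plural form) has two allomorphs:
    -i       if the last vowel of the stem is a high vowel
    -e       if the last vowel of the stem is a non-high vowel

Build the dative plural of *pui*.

Since the final sound of *pui* is /i/ (a vowel), it takes -a, giving *puia*.
Since the last vowel of the plural form *puia* is /a/ (a non-high vowel), it takes -e, giving *puiae*.

puiae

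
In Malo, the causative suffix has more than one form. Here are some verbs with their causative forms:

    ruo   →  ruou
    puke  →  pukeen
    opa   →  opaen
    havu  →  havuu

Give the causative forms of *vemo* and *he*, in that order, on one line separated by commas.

vemou, heen

Looking at the last vowel of each stem: -u when the last vowel of the stem is a rounded vowel (*ruo*, *havu*); -en when the last vowel of the stem is an unrounded vowel (*puke*, *opa*).
Since the last vowel of *vemo* is /o/ (a rounded vowel), it takes -u, giving *vemou*.
*he*: last vowel = /e/, an unrounded vowel → -en → *heen*.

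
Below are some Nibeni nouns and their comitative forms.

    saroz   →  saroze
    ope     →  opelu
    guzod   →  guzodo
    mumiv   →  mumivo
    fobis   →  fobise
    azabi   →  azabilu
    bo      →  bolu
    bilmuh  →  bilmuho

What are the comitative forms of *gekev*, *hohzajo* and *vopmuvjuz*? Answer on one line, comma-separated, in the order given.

Looking at the final sound of each stem: -e when the stem ends in a sibilant (*saroz*, *fobis*); -o when the stem ends in a non-sibilant consonant (*guzod*, *mumiv*, *bilmuh*); -lu when the stem ends in a vowel (*ope*, *azabi*, *bo*).
Since the final sound of *gekev* is /v/ (a non-sibilant consonant), it takes -o, giving *gekevo*.
*hohzajo*: final sound = /o/, a vowel → -lu → *hohzajolu*.
*vopmuvjuz*: final sound = /z/, a sibilant → -e → *vopmuvjuze*.

gekevo, hohzajolu, vopmuvjuze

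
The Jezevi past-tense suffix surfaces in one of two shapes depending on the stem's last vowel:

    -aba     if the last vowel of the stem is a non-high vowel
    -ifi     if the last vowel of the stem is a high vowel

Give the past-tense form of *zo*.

The last vowel of *zo* is /o/, which is a non-high vowel, so the suffix is -aba, giving *zoaba*.

zoaba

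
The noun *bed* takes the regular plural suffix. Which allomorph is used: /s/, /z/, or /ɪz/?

The stem *bed* ends in a voiced non-sibilant sound.
The plural suffix surfaces as /ɪz/ after sibilants, /s/ after other voiceless consonants, and /z/ after other voiced sounds.
So the plural -s on *bed* is pronounced /z/.

/z/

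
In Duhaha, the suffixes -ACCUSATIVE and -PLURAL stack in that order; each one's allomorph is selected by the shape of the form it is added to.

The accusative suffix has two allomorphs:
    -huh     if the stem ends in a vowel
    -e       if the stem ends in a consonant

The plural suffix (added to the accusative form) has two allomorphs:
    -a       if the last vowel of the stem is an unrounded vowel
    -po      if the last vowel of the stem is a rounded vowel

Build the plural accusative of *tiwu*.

tiwuhuhpo

Since the final sound of *tiwu* is /u/ (a vowel), it takes -huh, giving *tiwuhuh*.
The last vowel of the accusative form *tiwuhuh* is /u/, which is a rounded vowel, so the plural suffix is -po, giving *tiwuhuhpo*.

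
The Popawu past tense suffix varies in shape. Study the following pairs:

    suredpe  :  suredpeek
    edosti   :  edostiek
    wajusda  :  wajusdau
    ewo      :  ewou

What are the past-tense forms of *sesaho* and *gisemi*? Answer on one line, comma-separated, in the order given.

The suffix is conditioned by the last vowel: -ek when the last vowel of the stem is a front vowel (*suredpe*, *edosti*); -u when the last vowel of the stem is a back vowel (*wajusda*, *ewo*).
The last vowel of *sesaho* is /o/, which is a back vowel, so the suffix is -u, giving *sesahou*.
*gisemi*: last vowel = /i/, a front vowel → -ek → *gisemiek*.

sesahou, gisemiek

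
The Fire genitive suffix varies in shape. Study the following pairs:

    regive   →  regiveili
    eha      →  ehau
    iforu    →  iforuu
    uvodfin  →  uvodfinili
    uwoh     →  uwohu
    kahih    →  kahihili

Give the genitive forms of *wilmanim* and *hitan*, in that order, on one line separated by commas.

The alternation tracks the last vowel of the stem — -ili when the last vowel of the stem is a front vowel (*regive*, *uvodfin*, *kahih*); -u when the last vowel of the stem is a back vowel (*eha*, *iforu*, *uwoh*).
*wilmanim* — last vowel /i/ (a front vowel) → -ili → *wilmanimili*.
*hitan* — last vowel /a/ (a back vowel) → -u → *hitanu*.

wilmanimili, hitanu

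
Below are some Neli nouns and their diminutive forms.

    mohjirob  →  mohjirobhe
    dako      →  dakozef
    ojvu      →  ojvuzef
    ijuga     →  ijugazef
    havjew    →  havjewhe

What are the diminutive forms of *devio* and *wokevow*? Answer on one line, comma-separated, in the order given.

The alternation tracks the final sound of the stem — -he when the stem ends in a consonant (*mohjirob*, *havjew*); -zef when the stem ends in a vowel (*dako*, *ojvu*, *ijuga*).
*devio* — final sound /o/ (a vowel) → -zef → *deviozef*.
*wokevow* — final sound /w/ (a consonant) → -he → *wokevowhe*.

deviozef, wokevowhe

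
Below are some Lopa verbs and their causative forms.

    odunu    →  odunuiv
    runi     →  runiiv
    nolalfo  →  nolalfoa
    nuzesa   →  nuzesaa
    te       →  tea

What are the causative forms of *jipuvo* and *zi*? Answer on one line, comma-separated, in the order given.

jipuvoa, ziiv

Looking at the last vowel of each stem: -iv when the last vowel of the stem is a high vowel (*odunu*, *runi*); -a when the last vowel of the stem is a non-high vowel (*nolalfo*, *nuzesa*, *te*).
*jipuvo*: last vowel = /o/, a non-high vowel → -a → *jipuvoa*.
Since the last vowel of *zi* is /i/ (a high vowel), it takes -iv, giving *ziiv*.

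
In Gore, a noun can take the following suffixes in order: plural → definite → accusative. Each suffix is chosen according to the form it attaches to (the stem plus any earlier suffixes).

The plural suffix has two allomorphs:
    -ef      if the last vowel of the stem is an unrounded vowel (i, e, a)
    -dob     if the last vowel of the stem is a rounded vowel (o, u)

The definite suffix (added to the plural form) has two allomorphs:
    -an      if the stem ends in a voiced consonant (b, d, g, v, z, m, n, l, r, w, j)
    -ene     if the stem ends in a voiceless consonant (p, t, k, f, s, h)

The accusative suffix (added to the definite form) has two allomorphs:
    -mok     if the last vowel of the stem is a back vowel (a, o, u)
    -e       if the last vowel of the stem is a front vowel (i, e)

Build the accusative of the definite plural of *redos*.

redosdobanmok

Since the last vowel of *redos* is /o/ (a rounded vowel), it takes -dob, giving *redosdob*.
The plural form *redosdob* — final consonant /b/ (voiced) → -an → *redosdoban*.
The definite form *redosdoban*: last vowel = /a/, a back vowel → -mok → *redosdobanmok*.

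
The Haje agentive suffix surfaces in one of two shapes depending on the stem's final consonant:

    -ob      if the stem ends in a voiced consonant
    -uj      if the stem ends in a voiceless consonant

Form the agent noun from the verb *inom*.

Since the final consonant of *inom* is /m/ (voiced), it takes -ob, giving *inomob*.

inomob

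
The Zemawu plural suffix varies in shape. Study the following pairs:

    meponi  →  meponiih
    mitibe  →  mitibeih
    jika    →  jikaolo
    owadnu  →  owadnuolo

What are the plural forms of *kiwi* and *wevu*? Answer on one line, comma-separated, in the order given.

The suffix is conditioned by the last vowel: -ih when the last vowel of the stem is a front vowel (*meponi*, *mitibe*); -olo when the last vowel of the stem is a back vowel (*jika*, *owadnu*).
The last vowel of *kiwi* is /i/, which is a front vowel, so the suffix is -ih, giving *kiwiih*.
The last vowel of *wevu* is /u/, which is a back vowel, so the suffix is -olo, giving *wevuolo*.

kiwiih, wevuolo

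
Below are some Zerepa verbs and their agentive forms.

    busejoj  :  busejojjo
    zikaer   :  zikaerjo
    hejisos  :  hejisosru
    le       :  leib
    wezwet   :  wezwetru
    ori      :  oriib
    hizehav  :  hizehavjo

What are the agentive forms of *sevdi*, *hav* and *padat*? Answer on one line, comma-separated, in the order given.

The alternation tracks the final sound of the stem — -ru when the stem ends in a voiceless consonant (*hejisos*, *wezwet*); -jo when the stem ends in a voiced consonant (*busejoj*, *zikaer*, *hizehav*); -ib when the stem ends in a vowel (*le*, *ori*).
*sevdi* — final sound /i/ (a vowel) → -ib → *sevdiib*.
*hav* — final sound /v/ (a voiced consonant) → -jo → *havjo*.
*padat*: final sound = /t/, a voiceless consonant → -ru → *padatru*.

sevdiib, havjo, padatru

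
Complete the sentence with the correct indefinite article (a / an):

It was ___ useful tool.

a

The indefinite article is chosen by the initial *sound* of the following word, not its spelling.
*useful* begins with the sound /juː/ (u pronounced /juː/) — a consonant sound.
So the article is *a*: It was a useful tool.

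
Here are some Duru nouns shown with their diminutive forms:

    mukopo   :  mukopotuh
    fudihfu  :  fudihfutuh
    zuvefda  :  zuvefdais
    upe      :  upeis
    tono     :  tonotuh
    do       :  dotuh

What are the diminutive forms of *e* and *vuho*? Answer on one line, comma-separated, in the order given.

The pattern is rounding harmony: -tuh when the last vowel of the stem is a rounded vowel (*mukopo*, *fudihfu*, *tono*, *do*); -is when the last vowel of the stem is an unrounded vowel (*zuvefda*, *upe*).
*e* — last vowel /e/ (an unrounded vowel) → -is → *eis*.
The last vowel of *vuho* is /o/, which is a rounded vowel, so the suffix is -tuh, giving *vuhotuh*.

eis, vuhotuh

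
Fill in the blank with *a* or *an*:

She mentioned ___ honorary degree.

an

The indefinite article is chosen by the initial *sound* of the following word, not its spelling.
*honorary* begins with the sound /ɒ/ (silent h) — a vowel sound.
So the article is *an*: She mentioned an honorary degree.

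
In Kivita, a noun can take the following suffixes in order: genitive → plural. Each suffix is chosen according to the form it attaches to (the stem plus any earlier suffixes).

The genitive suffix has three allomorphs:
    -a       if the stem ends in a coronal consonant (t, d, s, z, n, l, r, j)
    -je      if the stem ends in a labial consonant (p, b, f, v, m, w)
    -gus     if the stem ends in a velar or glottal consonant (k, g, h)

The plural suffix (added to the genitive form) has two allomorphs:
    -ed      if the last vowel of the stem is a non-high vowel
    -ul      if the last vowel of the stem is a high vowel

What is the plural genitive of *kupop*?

kupopjeed

Since the final consonant of *kupop* is /p/ (labial), it takes -je, giving *kupopje*.
The genitive form *kupopje* — last vowel /e/ (a non-high vowel) → -ed → *kupopjeed*.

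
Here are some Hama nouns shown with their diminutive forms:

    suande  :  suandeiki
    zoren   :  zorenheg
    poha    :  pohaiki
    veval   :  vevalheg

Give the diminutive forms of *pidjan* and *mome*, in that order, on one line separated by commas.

pidjanheg, momeiki

Looking at the final sound of each stem: -heg when the stem ends in a consonant (*zoren*, *veval*); -iki when the stem ends in a vowel (*suande*, *poha*).
The final sound of *pidjan* is /n/, which is a consonant, so the suffix is -heg, giving *pidjanheg*.
*mome* — final sound /e/ (a vowel) → -iki → *momeiki*.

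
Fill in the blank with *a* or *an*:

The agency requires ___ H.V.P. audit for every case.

an

The indefinite article is chosen by the initial *sound* of the following word, not its spelling.
The initialism *H.V.P.* is read letter by letter; the first letter, H, is pronounced /eɪtʃ/, which begins with a vowel sound.
So the article is *an*: The agency requires an H.V.P. audit for every case.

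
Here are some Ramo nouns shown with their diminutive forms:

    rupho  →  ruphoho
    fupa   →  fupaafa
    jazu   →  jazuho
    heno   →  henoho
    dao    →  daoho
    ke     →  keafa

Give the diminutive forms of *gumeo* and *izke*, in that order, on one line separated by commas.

gumeoho, izkeafa

The suffix is conditioned by the last vowel: -ho when the last vowel of the stem is a rounded vowel (*rupho*, *jazu*, *heno*, *dao*); -afa when the last vowel of the stem is an unrounded vowel (*fupa*, *ke*).
*gumeo* — last vowel /o/ (a rounded vowel) → -ho → *gumeoho*.
*izke*: last vowel = /e/, an unrounded vowel → -afa → *izkeafa*.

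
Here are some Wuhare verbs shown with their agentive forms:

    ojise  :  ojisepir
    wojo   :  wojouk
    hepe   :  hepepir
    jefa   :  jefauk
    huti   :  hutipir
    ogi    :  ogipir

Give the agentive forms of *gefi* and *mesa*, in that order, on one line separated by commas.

gefipir, mesauk

Looking at the last vowel of each stem: -pir when the last vowel of the stem is a front vowel (*ojise*, *hepe*, *huti*, *ogi*); -uk when the last vowel of the stem is a back vowel (*wojo*, *jefa*).
The last vowel of *gefi* is /i/, which is a front vowel, so the suffix is -pir, giving *gefipir*.
Since the last vowel of *mesa* is /a/ (a back vowel), it takes -uk, giving *mesauk*.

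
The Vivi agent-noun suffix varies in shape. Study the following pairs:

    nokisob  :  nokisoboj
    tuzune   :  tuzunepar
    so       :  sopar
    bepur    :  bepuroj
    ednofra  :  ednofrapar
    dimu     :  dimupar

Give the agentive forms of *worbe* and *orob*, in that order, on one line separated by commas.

The suffix is conditioned by the final sound: -oj when the stem ends in a consonant (*nokisob*, *bepur*); -par when the stem ends in a vowel (*tuzune*, *so*, *ednofra*, *dimu*).
*worbe*: final sound = /e/, a vowel → -par → *worbepar*.
*orob* — final sound /b/ (a consonant) → -oj → *oroboj*.

worbepar, oroboj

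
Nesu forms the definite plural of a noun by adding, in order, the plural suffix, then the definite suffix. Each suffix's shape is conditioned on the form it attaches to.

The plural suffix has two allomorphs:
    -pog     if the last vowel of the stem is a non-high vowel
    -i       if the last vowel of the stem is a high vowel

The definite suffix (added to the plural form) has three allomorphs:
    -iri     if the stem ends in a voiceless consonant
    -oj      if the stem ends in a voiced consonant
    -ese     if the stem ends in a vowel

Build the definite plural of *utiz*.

utiziese

The last vowel of *utiz* is /i/, which is a high vowel, so the plural suffix is -i, giving *utizi*.
The plural form *utizi* — final sound /i/ (a vowel) → -ese → *utiziese*.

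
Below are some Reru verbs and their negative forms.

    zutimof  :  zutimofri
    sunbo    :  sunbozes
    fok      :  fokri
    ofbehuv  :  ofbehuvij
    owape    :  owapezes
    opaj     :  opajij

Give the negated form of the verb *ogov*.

The suffix is conditioned by the final sound: -ri when the stem ends in a voiceless consonant (*zutimof*, *fok*); -ij when the stem ends in a voiced consonant (*ofbehuv*, *opaj*); -zes when the stem ends in a vowel (*sunbo*, *owape*).
Since the final sound of *ogov* is /v/ (a voiced consonant), it takes -ij, giving *ogovij*.

ogovij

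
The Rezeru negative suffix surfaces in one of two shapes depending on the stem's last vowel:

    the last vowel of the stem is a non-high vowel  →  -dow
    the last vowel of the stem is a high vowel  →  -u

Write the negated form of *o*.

odow

*o*: last vowel = /o/, a non-high vowel → -dow → *odow*.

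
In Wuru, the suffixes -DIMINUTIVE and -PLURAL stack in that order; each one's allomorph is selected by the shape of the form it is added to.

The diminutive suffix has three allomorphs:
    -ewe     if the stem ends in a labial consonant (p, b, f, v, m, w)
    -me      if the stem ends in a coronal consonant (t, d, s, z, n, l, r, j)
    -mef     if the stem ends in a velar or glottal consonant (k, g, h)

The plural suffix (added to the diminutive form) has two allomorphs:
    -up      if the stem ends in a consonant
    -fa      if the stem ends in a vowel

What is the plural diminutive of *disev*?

disevewefa

*disev* — final consonant /v/ (labial) → -ewe → *disevewe*.
The diminutive form *disevewe* — final sound /e/ (a vowel) → -fa → *disevewefa*.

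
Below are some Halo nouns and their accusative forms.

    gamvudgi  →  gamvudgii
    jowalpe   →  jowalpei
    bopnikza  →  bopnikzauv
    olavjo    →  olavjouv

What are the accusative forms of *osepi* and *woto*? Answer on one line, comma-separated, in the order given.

osepii, wotouv

The suffix is conditioned by the last vowel: -i when the last vowel of the stem is a front vowel (*gamvudgi*, *jowalpe*); -uv when the last vowel of the stem is a back vowel (*bopnikza*, *olavjo*).
The last vowel of *osepi* is /i/, which is a front vowel, so the suffix is -i, giving *osepii*.
Since the last vowel of *woto* is /o/ (a back vowel), it takes -uv, giving *wotouv*.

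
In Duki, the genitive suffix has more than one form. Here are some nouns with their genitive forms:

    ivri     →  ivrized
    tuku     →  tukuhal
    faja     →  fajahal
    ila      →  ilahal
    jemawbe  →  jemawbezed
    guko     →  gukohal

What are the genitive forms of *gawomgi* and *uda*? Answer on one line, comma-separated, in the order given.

gawomgized, udahal

The alternation tracks the last vowel of the stem — -zed when the last vowel of the stem is a front vowel (*ivri*, *jemawbe*); -hal when the last vowel of the stem is a back vowel (*tuku*, *faja*, *ila*, *guko*).
*gawomgi* — last vowel /i/ (a front vowel) → -zed → *gawomgized*.
*uda*: last vowel = /a/, a back vowel → -hal → *udahal*.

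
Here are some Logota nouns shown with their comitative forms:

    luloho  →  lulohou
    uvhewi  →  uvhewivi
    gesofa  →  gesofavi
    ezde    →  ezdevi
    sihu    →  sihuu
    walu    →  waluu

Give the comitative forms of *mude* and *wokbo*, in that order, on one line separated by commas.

mudevi, wokbou

The suffix is conditioned by the last vowel: -u when the last vowel of the stem is a rounded vowel (*luloho*, *sihu*, *walu*); -vi when the last vowel of the stem is an unrounded vowel (*uvhewi*, *gesofa*, *ezde*).
The last vowel of *mude* is /e/, which is an unrounded vowel, so the suffix is -vi, giving *mudevi*.
Since the last vowel of *wokbo* is /o/ (a rounded vowel), it takes -u, giving *wokbou*.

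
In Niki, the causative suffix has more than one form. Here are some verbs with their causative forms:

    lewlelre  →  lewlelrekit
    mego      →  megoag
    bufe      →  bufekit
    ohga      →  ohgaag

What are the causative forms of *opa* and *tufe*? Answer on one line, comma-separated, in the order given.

opaag, tufekit

The pattern is front/back vowel harmony: -kit when the last vowel of the stem is a front vowel (*lewlelre*, *bufe*); -ag when the last vowel of the stem is a back vowel (*mego*, *ohga*).
The last vowel of *opa* is /a/, which is a back vowel, so the suffix is -ag, giving *opaag*.
*tufe*: last vowel = /e/, a front vowel → -kit → *tufekit*.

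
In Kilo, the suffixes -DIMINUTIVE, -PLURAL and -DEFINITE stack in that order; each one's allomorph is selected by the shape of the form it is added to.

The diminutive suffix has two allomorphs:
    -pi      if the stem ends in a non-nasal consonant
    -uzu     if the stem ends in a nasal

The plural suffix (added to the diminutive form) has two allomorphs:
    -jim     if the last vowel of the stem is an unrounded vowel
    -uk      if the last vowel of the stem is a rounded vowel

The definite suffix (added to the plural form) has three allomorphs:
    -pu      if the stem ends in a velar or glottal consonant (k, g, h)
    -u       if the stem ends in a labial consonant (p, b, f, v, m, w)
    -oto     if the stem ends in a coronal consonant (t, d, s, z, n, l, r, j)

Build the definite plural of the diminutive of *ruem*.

*ruem* — final consonant /m/ (a nasal) → -uzu → *ruemuzu*.
The diminutive form *ruemuzu*: last vowel = /u/, a rounded vowel → -uk → *ruemuzuuk*.
The plural form *ruemuzuuk* — final consonant /k/ (velar/glottal) → -pu → *ruemuzuukpu*.

ruemuzuukpu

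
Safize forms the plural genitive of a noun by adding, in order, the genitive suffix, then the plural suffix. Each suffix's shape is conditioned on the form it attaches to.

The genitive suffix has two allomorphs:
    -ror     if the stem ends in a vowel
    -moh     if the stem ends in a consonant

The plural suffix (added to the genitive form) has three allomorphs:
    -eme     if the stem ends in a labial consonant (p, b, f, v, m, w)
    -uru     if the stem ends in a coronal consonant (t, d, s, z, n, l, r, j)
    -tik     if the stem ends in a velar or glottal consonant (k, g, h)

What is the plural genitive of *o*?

The final sound of *o* is /o/, which is a vowel, so the genitive suffix is -ror, giving *oror*.
The final consonant of the genitive form *oror* is /r/, which is coronal, so the plural suffix is -uru, giving *ororuru*.

ororuru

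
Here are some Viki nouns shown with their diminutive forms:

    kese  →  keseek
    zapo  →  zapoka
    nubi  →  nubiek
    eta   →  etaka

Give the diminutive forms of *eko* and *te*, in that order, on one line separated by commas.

The suffix is conditioned by the last vowel: -ek when the last vowel of the stem is a front vowel (*kese*, *nubi*); -ka when the last vowel of the stem is a back vowel (*zapo*, *eta*).
Since the last vowel of *eko* is /o/ (a back vowel), it takes -ka, giving *ekoka*.
The last vowel of *te* is /e/, which is a front vowel, so the suffix is -ek, giving *teek*.

ekoka, teek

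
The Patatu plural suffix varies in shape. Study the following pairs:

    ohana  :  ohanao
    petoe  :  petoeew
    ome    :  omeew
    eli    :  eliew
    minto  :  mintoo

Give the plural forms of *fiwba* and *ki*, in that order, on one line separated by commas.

fiwbao, kiew

Looking at the last vowel of each stem: -ew when the last vowel of the stem is a front vowel (*petoe*, *ome*, *eli*); -o when the last vowel of the stem is a back vowel (*ohana*, *minto*).
*fiwba* — last vowel /a/ (a back vowel) → -o → *fiwbao*.
Since the last vowel of *ki* is /i/ (a front vowel), it takes -ew, giving *kiew*.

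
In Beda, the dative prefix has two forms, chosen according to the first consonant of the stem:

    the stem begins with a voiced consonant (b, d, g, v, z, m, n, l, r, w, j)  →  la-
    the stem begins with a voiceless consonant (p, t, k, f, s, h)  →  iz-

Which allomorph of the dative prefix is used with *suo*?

*suo* — first consonant /s/ (voiceless) → iz-.

iz-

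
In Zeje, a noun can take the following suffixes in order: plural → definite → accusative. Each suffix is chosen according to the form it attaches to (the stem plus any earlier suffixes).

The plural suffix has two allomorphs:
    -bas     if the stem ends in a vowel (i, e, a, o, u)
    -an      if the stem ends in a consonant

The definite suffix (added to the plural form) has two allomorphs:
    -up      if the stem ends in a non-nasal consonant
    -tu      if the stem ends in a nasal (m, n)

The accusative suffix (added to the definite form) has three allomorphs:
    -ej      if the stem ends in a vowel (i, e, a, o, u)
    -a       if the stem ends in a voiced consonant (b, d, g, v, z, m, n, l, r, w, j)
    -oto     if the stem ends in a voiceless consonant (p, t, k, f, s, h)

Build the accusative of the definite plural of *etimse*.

The final sound of *etimse* is /e/, which is a vowel, so the plural suffix is -bas, giving *etimsebas*.
The plural form *etimsebas* — final consonant /s/ (non-nasal) → -up → *etimsebasup*.
The final sound of the definite form *etimsebasup* is /p/, which is a voiceless consonant, so the accusative suffix is -oto, giving *etimsebasupoto*.

etimsebasupoto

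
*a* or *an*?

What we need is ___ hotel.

The indefinite article is chosen by the initial *sound* of the following word, not its spelling.
*hotel* begins with the sound /h/ (h is pronounced) — a consonant sound.
So the article is *a*: What we need is a hotel.

a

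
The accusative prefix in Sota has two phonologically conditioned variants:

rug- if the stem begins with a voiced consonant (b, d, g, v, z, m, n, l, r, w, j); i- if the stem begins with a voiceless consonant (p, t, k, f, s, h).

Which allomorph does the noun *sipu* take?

i-

*sipu*: first consonant = /s/, voiceless → i-.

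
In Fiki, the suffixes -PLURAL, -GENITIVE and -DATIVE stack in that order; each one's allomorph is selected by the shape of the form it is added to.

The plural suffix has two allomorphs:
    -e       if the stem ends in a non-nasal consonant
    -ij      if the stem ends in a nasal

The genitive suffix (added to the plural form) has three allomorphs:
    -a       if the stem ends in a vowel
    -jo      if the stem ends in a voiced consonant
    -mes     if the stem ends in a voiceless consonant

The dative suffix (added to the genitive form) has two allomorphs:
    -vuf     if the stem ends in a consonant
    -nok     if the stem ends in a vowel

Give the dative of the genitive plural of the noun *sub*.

*sub* — final consonant /b/ (non-nasal) → -e → *sube*.
Since the final sound of the plural form *sube* is /e/ (a vowel), it takes -a, giving *subea*.
The genitive form *subea* — final sound /a/ (a vowel) → -nok → *subeanok*.

subeanok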